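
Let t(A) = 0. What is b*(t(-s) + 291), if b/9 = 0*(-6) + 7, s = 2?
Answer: 18333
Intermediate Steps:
b = 63 (b = 9*(0*(-6) + 7) = 9*(0 + 7) = 9*7 = 63)
b*(t(-s) + 291) = 63*(0 + 291) = 63*291 = 18333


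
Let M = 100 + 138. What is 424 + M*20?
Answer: 5184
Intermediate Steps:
M = 238
424 + M*20 = 424 + 238*20 = 424 + 4760 = 5184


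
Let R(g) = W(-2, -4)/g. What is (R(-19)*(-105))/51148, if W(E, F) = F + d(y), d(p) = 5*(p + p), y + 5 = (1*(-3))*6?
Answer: -12285/485906 ≈ -0.025283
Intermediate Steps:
y = -23 (y = -5 + (1*(-3))*6 = -5 - 3*6 = -5 - 18 = -23)
d(p) = 10*p (d(p) = 5*(2*p) = 10*p)
W(E, F) = -230 + F (W(E, F) = F + 10*(-23) = F - 230 = -230 + F)
R(g) = -234/g (R(g) = (-230 - 4)/g = -234/g)
(R(-19)*(-105))/51148 = (-234/(-19)*(-105))/51148 = (-234*(-1/19)*(-105))*(1/51148) = ((234/19)*(-105))*(1/51148) = -24570/19*1/51148 = -12285/485906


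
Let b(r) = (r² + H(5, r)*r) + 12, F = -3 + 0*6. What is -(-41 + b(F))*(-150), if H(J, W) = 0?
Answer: -3000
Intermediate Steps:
F = -3 (F = -3 + 0 = -3)
b(r) = 12 + r² (b(r) = (r² + 0*r) + 12 = (r² + 0) + 12 = r² + 12 = 12 + r²)
-(-41 + b(F))*(-150) = -(-41 + (12 + (-3)²))*(-150) = -(-41 + (12 + 9))*(-150) = -(-41 + 21)*(-150) = -(-20)*(-150) = -1*3000 = -3000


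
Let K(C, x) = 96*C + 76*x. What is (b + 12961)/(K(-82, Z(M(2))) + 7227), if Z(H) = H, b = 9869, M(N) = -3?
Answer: -7610/291 ≈ -26.151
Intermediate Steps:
K(C, x) = 76*x + 96*C
(b + 12961)/(K(-82, Z(M(2))) + 7227) = (9869 + 12961)/((76*(-3) + 96*(-82)) + 7227) = 22830/((-228 - 7872) + 7227) = 22830/(-8100 + 7227) = 22830/(-873) = 22830*(-1/873) = -7610/291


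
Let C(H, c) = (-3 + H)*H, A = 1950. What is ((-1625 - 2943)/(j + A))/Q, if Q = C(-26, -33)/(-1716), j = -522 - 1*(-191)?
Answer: 301488/46951 ≈ 6.4213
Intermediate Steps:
j = -331 (j = -522 + 191 = -331)
C(H, c) = H*(-3 + H)
Q = -29/66 (Q = -26*(-3 - 26)/(-1716) = -26*(-29)*(-1/1716) = 754*(-1/1716) = -29/66 ≈ -0.43939)
((-1625 - 2943)/(j + A))/Q = ((-1625 - 2943)/(-331 + 1950))/(-29/66) = -4568/1619*(-66/29) = 301488/46951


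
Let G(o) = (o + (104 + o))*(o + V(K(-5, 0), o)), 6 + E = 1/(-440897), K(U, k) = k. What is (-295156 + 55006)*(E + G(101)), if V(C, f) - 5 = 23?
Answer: -4178927669219250/440897 ≈ -9.4782e+9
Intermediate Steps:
V(C, f) = 28 (V(C, f) = 5 + 23 = 28)
E = -2645383/440897 (E = -6 + 1/(-440897) = -6 - 1/440897 = -2645383/440897 ≈ -6.0000)
G(o) = (28 + o)*(104 + 2*o) (G(o) = (o + (104 + o))*(o + 28) = (104 + 2*o)*(28 + o) = (28 + o)*(104 + 2*o))
(-295156 + 55006)*(E + G(101)) = (-295156 + 55006)*(-2645383/440897 + (2912 + 2*101² + 160*101)) = -240150*(-2645383/440897 + (2912 + 2*10201 + 16160)) = -240150*(-2645383/440897 + (2912 + 20402 + 16160)) = -240150*(-2645383/440897 + 39474) = -240150*17401322795/440897 = -4178927669219250/440897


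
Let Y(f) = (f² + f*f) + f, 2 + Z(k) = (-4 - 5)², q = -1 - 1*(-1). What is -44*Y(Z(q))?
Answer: -552684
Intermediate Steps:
q = 0 (q = -1 + 1 = 0)
Z(k) = 79 (Z(k) = -2 + (-4 - 5)² = -2 + (-9)² = -2 + 81 = 79)
Y(f) = f + 2*f² (Y(f) = (f² + f²) + f = 2*f² + f = f + 2*f²)
-44*Y(Z(q)) = -3476*(1 + 2*79) = -3476*(1 + 158) = -3476*159 = -44*12561 = -552684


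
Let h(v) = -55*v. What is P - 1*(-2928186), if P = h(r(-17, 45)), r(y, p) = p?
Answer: 2925711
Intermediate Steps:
P = -2475 (P = -55*45 = -2475)
P - 1*(-2928186) = -2475 - 1*(-2928186) = -2475 + 2928186 = 2925711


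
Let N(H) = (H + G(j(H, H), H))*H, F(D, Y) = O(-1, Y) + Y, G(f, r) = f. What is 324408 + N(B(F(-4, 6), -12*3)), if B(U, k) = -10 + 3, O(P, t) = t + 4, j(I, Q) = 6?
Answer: 324415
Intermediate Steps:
O(P, t) = 4 + t
F(D, Y) = 4 + 2*Y (F(D, Y) = (4 + Y) + Y = 4 + 2*Y)
B(U, k) = -7
N(H) = H*(6 + H) (N(H) = (H + 6)*H = (6 + H)*H = H*(6 + H))
324408 + N(B(F(-4, 6), -12*3)) = 324408 - 7*(6 - 7) = 324408 - 7*(-1) = 324408 + 7 = 324415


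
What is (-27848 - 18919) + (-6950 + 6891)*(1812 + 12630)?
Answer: -898845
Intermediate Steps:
(-27848 - 18919) + (-6950 + 6891)*(1812 + 12630) = -46767 - 59*14442 = -46767 - 852078 = -898845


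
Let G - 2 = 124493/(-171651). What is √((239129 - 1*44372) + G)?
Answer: 2*√1434592655497254/171651 ≈ 441.31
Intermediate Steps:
G = 218809/171651 (G = 2 + 124493/(-171651) = 2 + 124493*(-1/171651) = 2 - 124493/171651 = 218809/171651 ≈ 1.2747)
√((239129 - 1*44372) + G) = √((239129 - 1*44372) + 218809/171651) = √((239129 - 44372) + 218809/171651) = √(194757 + 218809/171651) = √(33430452616/171651) = 2*√1434592655497254/171651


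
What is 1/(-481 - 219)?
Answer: -1/700 ≈ -0.0014286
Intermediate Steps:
1/(-481 - 219) = 1/(-700) = -1/700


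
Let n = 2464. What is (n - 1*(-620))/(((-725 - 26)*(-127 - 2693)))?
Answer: 257/176485 ≈ 0.0014562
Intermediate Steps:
(n - 1*(-620))/(((-725 - 26)*(-127 - 2693))) = (2464 - 1*(-620))/(((-725 - 26)*(-127 - 2693))) = (2464 + 620)/((-751*(-2820))) = 3084/2117820 = 3084*(1/2117820) = 257/176485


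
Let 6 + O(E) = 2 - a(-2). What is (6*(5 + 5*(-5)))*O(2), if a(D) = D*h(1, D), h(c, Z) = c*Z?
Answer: 960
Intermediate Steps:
h(c, Z) = Z*c
a(D) = D² (a(D) = D*(D*1) = D*D = D²)
O(E) = -8 (O(E) = -6 + (2 - 1*(-2)²) = -6 + (2 - 1*4) = -6 + (2 - 4) = -6 - 2 = -8)
(6*(5 + 5*(-5)))*O(2) = (6*(5 + 5*(-5)))*(-8) = (6*(5 - 25))*(-8) = (6*(-20))*(-8) = -120*(-8) = 960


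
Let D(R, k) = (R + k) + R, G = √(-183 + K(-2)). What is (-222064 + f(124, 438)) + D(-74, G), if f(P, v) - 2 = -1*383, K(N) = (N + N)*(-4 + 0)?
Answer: -222593 + I*√167 ≈ -2.2259e+5 + 12.923*I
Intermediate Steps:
K(N) = -8*N (K(N) = (2*N)*(-4) = -8*N)
G = I*√167 (G = √(-183 - 8*(-2)) = √(-183 + 16) = √(-167) = I*√167 ≈ 12.923*I)
D(R, k) = k + 2*R
f(P, v) = -381 (f(P, v) = 2 - 1*383 = 2 - 383 = -381)
(-222064 + f(124, 438)) + D(-74, G) = (-222064 - 381) + (I*√167 + 2*(-74)) = -222445 + (I*√167 - 148) = -222445 + (-148 + I*√167) = -222593 + I*√167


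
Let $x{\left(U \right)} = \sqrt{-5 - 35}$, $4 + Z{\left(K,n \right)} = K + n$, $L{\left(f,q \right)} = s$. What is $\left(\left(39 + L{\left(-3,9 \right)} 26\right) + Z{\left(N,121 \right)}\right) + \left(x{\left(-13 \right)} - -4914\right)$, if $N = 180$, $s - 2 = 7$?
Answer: $5484 + 2 i \sqrt{10} \approx 5484.0 + 6.3246 i$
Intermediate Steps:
$s = 9$ ($s = 2 + 7 = 9$)
$L{\left(f,q \right)} = 9$
$Z{\left(K,n \right)} = -4 + K + n$ ($Z{\left(K,n \right)} = -4 + \left(K + n\right) = -4 + K + n$)
$x{\left(U \right)} = 2 i \sqrt{10}$ ($x{\left(U \right)} = \sqrt{-40} = 2 i \sqrt{10}$)
$\left(\left(39 + L{\left(-3,9 \right)} 26\right) + Z{\left(N,121 \right)}\right) + \left(x{\left(-13 \right)} - -4914\right) = \left(\left(39 + 9 \cdot 26\right) + \left(-4 + 180 + 121\right)\right) + \left(2 i \sqrt{10} - -4914\right) = \left(\left(39 + 234\right) + 297\right) + \left(2 i \sqrt{10} + 4914\right) = \left(273 + 297\right) + \left(4914 + 2 i \sqrt{10}\right) = 570 + \left(4914 + 2 i \sqrt{10}\right) = 5484 + 2 i \sqrt{10}$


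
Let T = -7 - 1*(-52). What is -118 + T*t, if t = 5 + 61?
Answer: 2852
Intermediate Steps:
T = 45 (T = -7 + 52 = 45)
t = 66
-118 + T*t = -118 + 45*66 = -118 + 2970 = 2852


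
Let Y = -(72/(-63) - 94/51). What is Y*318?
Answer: 112996/119 ≈ 949.55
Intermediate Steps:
Y = 1066/357 (Y = -(72*(-1/63) - 94*1/51) = -(-8/7 - 94/51) = -1*(-1066/357) = 1066/357 ≈ 2.9860)
Y*318 = (1066/357)*318 = 112996/119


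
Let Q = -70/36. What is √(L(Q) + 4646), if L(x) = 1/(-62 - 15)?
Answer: 3*√3060673/77 ≈ 68.161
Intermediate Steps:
Q = -35/18 (Q = -70*1/36 = -35/18 ≈ -1.9444)
L(x) = -1/77 (L(x) = 1/(-77) = -1/77)
√(L(Q) + 4646) = √(-1/77 + 4646) = √(357741/77) = 3*√3060673/77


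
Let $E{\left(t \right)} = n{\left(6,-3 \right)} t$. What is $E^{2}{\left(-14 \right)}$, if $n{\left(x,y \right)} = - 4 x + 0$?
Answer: $112896$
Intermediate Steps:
$n{\left(x,y \right)} = - 4 x$
$E{\left(t \right)} = - 24 t$ ($E{\left(t \right)} = \left(-4\right) 6 t = - 24 t$)
$E^{2}{\left(-14 \right)} = \left(\left(-24\right) \left(-14\right)\right)^{2} = 336^{2} = 112896$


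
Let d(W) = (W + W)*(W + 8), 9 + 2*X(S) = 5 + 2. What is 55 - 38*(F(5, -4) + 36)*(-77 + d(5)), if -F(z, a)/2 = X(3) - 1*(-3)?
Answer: -64393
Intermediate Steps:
X(S) = -1 (X(S) = -9/2 + (5 + 2)/2 = -9/2 + (1/2)*7 = -9/2 + 7/2 = -1)
F(z, a) = -4 (F(z, a) = -2*(-1 - 1*(-3)) = -2*(-1 + 3) = -2*2 = -4)
d(W) = 2*W*(8 + W) (d(W) = (2*W)*(8 + W) = 2*W*(8 + W))
55 - 38*(F(5, -4) + 36)*(-77 + d(5)) = 55 - 38*(-4 + 36)*(-77 + 2*5*(8 + 5)) = 55 - 1216*(-77 + 2*5*13) = 55 - 1216*(-77 + 130) = 55 - 1216*53 = 55 - 38*1696 = 55 - 64448 = -64393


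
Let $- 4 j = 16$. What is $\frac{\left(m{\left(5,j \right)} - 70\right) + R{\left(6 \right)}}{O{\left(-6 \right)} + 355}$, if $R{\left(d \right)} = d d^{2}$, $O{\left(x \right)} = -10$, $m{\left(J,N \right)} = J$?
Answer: $\frac{151}{345} \approx 0.43768$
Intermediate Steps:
$j = -4$ ($j = \left(- \frac{1}{4}\right) 16 = -4$)
$R{\left(d \right)} = d^{3}$
$\frac{\left(m{\left(5,j \right)} - 70\right) + R{\left(6 \right)}}{O{\left(-6 \right)} + 355} = \frac{\left(5 - 70\right) + 6^{3}}{-10 + 355} = \frac{-65 + 216}{345} = 151 \cdot \frac{1}{345} = \frac{151}{345}$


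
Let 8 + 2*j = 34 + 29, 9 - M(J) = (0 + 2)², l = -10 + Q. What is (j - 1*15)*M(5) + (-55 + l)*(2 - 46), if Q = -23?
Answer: 7869/2 ≈ 3934.5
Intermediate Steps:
l = -33 (l = -10 - 23 = -33)
M(J) = 5 (M(J) = 9 - (0 + 2)² = 9 - 1*2² = 9 - 1*4 = 9 - 4 = 5)
j = 55/2 (j = -4 + (34 + 29)/2 = -4 + (½)*63 = -4 + 63/2 = 55/2 ≈ 27.500)
(j - 1*15)*M(5) + (-55 + l)*(2 - 46) = (55/2 - 1*15)*5 + (-55 - 33)*(2 - 46) = (55/2 - 15)*5 - 88*(-44) = (25/2)*5 + 3872 = 125/2 + 3872 = 7869/2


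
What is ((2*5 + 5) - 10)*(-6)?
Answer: -30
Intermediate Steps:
((2*5 + 5) - 10)*(-6) = ((10 + 5) - 10)*(-6) = (15 - 10)*(-6) = 5*(-6) = -30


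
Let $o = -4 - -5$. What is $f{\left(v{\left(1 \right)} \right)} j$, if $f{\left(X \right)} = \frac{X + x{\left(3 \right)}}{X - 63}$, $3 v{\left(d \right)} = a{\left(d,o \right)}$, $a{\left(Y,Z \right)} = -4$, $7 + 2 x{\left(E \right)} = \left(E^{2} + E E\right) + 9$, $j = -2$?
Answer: $\frac{52}{193} \approx 0.26943$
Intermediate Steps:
$x{\left(E \right)} = 1 + E^{2}$ ($x{\left(E \right)} = - \frac{7}{2} + \frac{\left(E^{2} + E E\right) + 9}{2} = - \frac{7}{2} + \frac{\left(E^{2} + E^{2}\right) + 9}{2} = - \frac{7}{2} + \frac{2 E^{2} + 9}{2} = - \frac{7}{2} + \frac{9 + 2 E^{2}}{2} = - \frac{7}{2} + \left(\frac{9}{2} + E^{2}\right) = 1 + E^{2}$)
$o = 1$ ($o = -4 + 5 = 1$)
$v{\left(d \right)} = - \frac{4}{3}$ ($v{\left(d \right)} = \frac{1}{3} \left(-4\right) = - \frac{4}{3}$)
$f{\left(X \right)} = \frac{10 + X}{-63 + X}$ ($f{\left(X \right)} = \frac{X + \left(1 + 3^{2}\right)}{X - 63} = \frac{X + \left(1 + 9\right)}{-63 + X} = \frac{X + 10}{-63 + X} = \frac{10 + X}{-63 + X}$)
$f{\left(v{\left(1 \right)} \right)} j = \frac{10 - \frac{4}{3}}{-63 - \frac{4}{3}} \left(-2\right) = \frac{1}{- \frac{193}{3}} \cdot \frac{26}{3} \left(-2\right) = \left(- \frac{3}{193}\right) \frac{26}{3} \left(-2\right) = \left(- \frac{26}{193}\right) \left(-2\right) = \frac{52}{193}$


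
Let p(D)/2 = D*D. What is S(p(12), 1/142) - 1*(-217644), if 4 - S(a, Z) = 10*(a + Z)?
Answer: 15248523/71 ≈ 2.1477e+5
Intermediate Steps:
p(D) = 2*D**2 (p(D) = 2*(D*D) = 2*D**2)
S(a, Z) = 4 - 10*Z - 10*a (S(a, Z) = 4 - 10*(a + Z) = 4 - 10*(Z + a) = 4 - (10*Z + 10*a) = 4 + (-10*Z - 10*a) = 4 - 10*Z - 10*a)
S(p(12), 1/142) - 1*(-217644) = (4 - 10/142 - 20*12**2) - 1*(-217644) = (4 - 10*1/142 - 20*144) + 217644 = (4 - 5/71 - 10*288) + 217644 = (4 - 5/71 - 2880) + 217644 = -204201/71 + 217644 = 15248523/71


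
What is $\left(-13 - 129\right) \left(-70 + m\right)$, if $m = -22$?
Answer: $13064$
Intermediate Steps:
$\left(-13 - 129\right) \left(-70 + m\right) = \left(-13 - 129\right) \left(-70 - 22\right) = \left(-142\right) \left(-92\right) = 13064$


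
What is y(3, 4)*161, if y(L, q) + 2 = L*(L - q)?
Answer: -805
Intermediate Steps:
y(L, q) = -2 + L*(L - q)
y(3, 4)*161 = (-2 + 3² - 1*3*4)*161 = (-2 + 9 - 12)*161 = -5*161 = -805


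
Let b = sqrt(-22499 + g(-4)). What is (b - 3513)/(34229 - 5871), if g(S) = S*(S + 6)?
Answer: -3513/28358 + I*sqrt(22507)/28358 ≈ -0.12388 + 0.0052903*I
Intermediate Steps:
g(S) = S*(6 + S)
b = I*sqrt(22507) (b = sqrt(-22499 - 4*(6 - 4)) = sqrt(-22499 - 4*2) = sqrt(-22499 - 8) = sqrt(-22507) = I*sqrt(22507) ≈ 150.02*I)
(b - 3513)/(34229 - 5871) = (I*sqrt(22507) - 3513)/(34229 - 5871) = (-3513 + I*sqrt(22507))/28358 = (-3513 + I*sqrt(22507))*(1/28358) = -3513/28358 + I*sqrt(22507)/28358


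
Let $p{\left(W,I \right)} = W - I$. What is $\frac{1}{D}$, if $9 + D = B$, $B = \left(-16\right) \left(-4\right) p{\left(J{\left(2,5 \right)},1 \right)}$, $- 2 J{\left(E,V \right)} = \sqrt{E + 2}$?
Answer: $- \frac{1}{137} \approx -0.0072993$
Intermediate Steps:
$J{\left(E,V \right)} = - \frac{\sqrt{2 + E}}{2}$ ($J{\left(E,V \right)} = - \frac{\sqrt{E + 2}}{2} = - \frac{\sqrt{2 + E}}{2}$)
$B = -128$ ($B = \left(-16\right) \left(-4\right) \left(- \frac{\sqrt{2 + 2}}{2} - 1\right) = 64 \left(- \frac{\sqrt{4}}{2} - 1\right) = 64 \left(\left(- \frac{1}{2}\right) 2 - 1\right) = 64 \left(-1 - 1\right) = 64 \left(-2\right) = -128$)
$D = -137$ ($D = -9 - 128 = -137$)
$\frac{1}{D} = \frac{1}{-137} = - \frac{1}{137}$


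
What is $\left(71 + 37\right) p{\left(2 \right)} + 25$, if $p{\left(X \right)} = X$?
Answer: $241$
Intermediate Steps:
$\left(71 + 37\right) p{\left(2 \right)} + 25 = \left(71 + 37\right) 2 + 25 = 108 \cdot 2 + 25 = 216 + 25 = 241$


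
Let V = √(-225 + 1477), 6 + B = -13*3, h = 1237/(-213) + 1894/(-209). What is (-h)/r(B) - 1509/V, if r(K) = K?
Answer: -132391/400653 - 1509*√313/626 ≈ -42.977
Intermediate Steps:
h = -661955/44517 (h = 1237*(-1/213) + 1894*(-1/209) = -1237/213 - 1894/209 = -661955/44517 ≈ -14.870)
B = -45 (B = -6 - 13*3 = -6 - 39 = -45)
V = 2*√313 (V = √1252 = 2*√313 ≈ 35.384)
(-h)/r(B) - 1509/V = -1*(-661955/44517)/(-45) - 1509*√313/626 = (661955/44517)*(-1/45) - 1509*√313/626 = -132391/400653 - 1509*√313/626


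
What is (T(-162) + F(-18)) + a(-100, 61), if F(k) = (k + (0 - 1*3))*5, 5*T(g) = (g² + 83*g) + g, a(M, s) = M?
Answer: 11611/5 ≈ 2322.2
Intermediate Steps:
T(g) = g²/5 + 84*g/5 (T(g) = ((g² + 83*g) + g)/5 = (g² + 84*g)/5 = g²/5 + 84*g/5)
F(k) = -15 + 5*k (F(k) = (k + (0 - 3))*5 = (k - 3)*5 = (-3 + k)*5 = -15 + 5*k)
(T(-162) + F(-18)) + a(-100, 61) = ((⅕)*(-162)*(84 - 162) + (-15 + 5*(-18))) - 100 = ((⅕)*(-162)*(-78) + (-15 - 90)) - 100 = (12636/5 - 105) - 100 = 12111/5 - 100 = 11611/5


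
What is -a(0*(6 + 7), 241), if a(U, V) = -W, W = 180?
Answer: 180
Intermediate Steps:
a(U, V) = -180 (a(U, V) = -1*180 = -180)
-a(0*(6 + 7), 241) = -1*(-180) = 180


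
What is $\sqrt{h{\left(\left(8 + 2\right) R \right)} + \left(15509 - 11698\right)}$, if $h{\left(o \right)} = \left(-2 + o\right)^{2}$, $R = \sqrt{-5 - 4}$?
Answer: $\sqrt{2915 - 120 i} \approx 54.002 - 1.1111 i$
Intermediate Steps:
$R = 3 i$ ($R = \sqrt{-9} = 3 i \approx 3.0 i$)
$\sqrt{h{\left(\left(8 + 2\right) R \right)} + \left(15509 - 11698\right)} = \sqrt{\left(-2 + \left(8 + 2\right) 3 i\right)^{2} + \left(15509 - 11698\right)} = \sqrt{\left(-2 + 10 \cdot 3 i\right)^{2} + 3811} = \sqrt{\left(-2 + 30 i\right)^{2} + 3811} = \sqrt{3811 + \left(-2 + 30 i\right)^{2}}$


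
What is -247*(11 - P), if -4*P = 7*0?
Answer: -2717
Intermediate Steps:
P = 0 (P = -7*0/4 = -1/4*0 = 0)
-247*(11 - P) = -247*(11 - 1*0) = -247*(11 + 0) = -247*11 = -2717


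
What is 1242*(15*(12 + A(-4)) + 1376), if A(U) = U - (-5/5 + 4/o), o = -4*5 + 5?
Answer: 1881630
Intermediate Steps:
o = -15 (o = -20 + 5 = -15)
A(U) = 19/15 + U (A(U) = U - (-5/5 + 4/(-15)) = U - (-5*1/5 + 4*(-1/15)) = U - (-1 - 4/15) = U - 1*(-19/15) = U + 19/15 = 19/15 + U)
1242*(15*(12 + A(-4)) + 1376) = 1242*(15*(12 + (19/15 - 4)) + 1376) = 1242*(15*(12 - 41/15) + 1376) = 1242*(15*(139/15) + 1376) = 1242*(139 + 1376) = 1242*1515 = 1881630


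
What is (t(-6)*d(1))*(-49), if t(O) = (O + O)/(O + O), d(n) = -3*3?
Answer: 441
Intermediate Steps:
d(n) = -9
t(O) = 1 (t(O) = (2*O)/((2*O)) = (2*O)*(1/(2*O)) = 1)
(t(-6)*d(1))*(-49) = (1*(-9))*(-49) = -9*(-49) = 441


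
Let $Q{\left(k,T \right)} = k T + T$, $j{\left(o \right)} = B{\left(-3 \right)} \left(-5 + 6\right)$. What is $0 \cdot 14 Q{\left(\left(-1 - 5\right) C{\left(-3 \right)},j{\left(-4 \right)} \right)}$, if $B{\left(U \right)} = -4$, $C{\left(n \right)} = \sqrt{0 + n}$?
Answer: $0$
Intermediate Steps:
$C{\left(n \right)} = \sqrt{n}$
$j{\left(o \right)} = -4$ ($j{\left(o \right)} = - 4 \left(-5 + 6\right) = \left(-4\right) 1 = -4$)
$Q{\left(k,T \right)} = T + T k$ ($Q{\left(k,T \right)} = T k + T = T + T k$)
$0 \cdot 14 Q{\left(\left(-1 - 5\right) C{\left(-3 \right)},j{\left(-4 \right)} \right)} = 0 \cdot 14 \left(- 4 \left(1 + \left(-1 - 5\right) \sqrt{-3}\right)\right) = 0 \left(- 4 \left(1 - 6 i \sqrt{3}\right)\right) = 0 \left(-4 + 24 i \sqrt{3}\right) = 0$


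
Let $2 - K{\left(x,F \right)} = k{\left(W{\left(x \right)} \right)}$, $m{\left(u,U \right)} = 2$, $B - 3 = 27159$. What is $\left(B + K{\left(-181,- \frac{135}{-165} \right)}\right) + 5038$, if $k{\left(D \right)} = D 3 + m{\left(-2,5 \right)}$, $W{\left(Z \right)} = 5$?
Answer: $32185$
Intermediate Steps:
$B = 27162$ ($B = 3 + 27159 = 27162$)
$k{\left(D \right)} = 2 + 3 D$ ($k{\left(D \right)} = D 3 + 2 = 3 D + 2 = 2 + 3 D$)
$K{\left(x,F \right)} = -15$ ($K{\left(x,F \right)} = 2 - \left(2 + 3 \cdot 5\right) = 2 - \left(2 + 15\right) = 2 - 17 = -15$)
$\left(B + K{\left(-181,- \frac{135}{-165} \right)}\right) + 5038 = \left(27162 - 15\right) + 5038 = 27147 + 5038 = 32185$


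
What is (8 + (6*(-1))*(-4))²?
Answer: 1024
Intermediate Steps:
(8 + (6*(-1))*(-4))² = (8 - 6*(-4))² = (8 + 24)² = 32² = 1024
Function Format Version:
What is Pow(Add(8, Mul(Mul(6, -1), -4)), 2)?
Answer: 1024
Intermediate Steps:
Pow(Add(8, Mul(Mul(6, -1), -4)), 2) = Pow(Add(8, Mul(-6, -4)), 2) = Pow(Add(8, 24), 2) = Pow(32, 2) = 1024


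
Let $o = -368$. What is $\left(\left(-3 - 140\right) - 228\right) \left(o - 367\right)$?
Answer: $272685$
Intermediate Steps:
$\left(\left(-3 - 140\right) - 228\right) \left(o - 367\right) = \left(\left(-3 - 140\right) - 228\right) \left(-368 - 367\right) = \left(\left(-3 - 140\right) - 228\right) \left(-735\right) = \left(-143 - 228\right) \left(-735\right) = \left(-371\right) \left(-735\right) = 272685$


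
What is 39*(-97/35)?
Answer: -3783/35 ≈ -108.09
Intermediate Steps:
39*(-97/35) = -3783/35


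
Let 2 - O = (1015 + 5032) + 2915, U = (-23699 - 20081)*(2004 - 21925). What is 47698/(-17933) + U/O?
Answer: -782026937081/8033984 ≈ -97340.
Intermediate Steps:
U = 872141380 (U = -43780*(-19921) = 872141380)
O = -8960 (O = 2 - ((1015 + 5032) + 2915) = 2 - (6047 + 2915) = 2 - 1*8962 = 2 - 8962 = -8960)
47698/(-17933) + U/O = 47698/(-17933) + 872141380/(-8960) = 47698*(-1/17933) + 872141380*(-1/8960) = -47698/17933 - 43607069/448 = -782026937081/8033984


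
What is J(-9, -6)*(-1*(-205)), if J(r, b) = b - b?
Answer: 0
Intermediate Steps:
J(r, b) = 0
J(-9, -6)*(-1*(-205)) = 0*(-1*(-205)) = 0*205 = 0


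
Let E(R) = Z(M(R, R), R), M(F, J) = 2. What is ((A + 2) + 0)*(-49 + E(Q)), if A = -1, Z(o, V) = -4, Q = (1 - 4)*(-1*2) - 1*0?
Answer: -53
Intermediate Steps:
Q = 6 (Q = -3*(-2) + 0 = 6 + 0 = 6)
E(R) = -4
((A + 2) + 0)*(-49 + E(Q)) = ((-1 + 2) + 0)*(-49 - 4) = (1 + 0)*(-53) = 1*(-53) = -53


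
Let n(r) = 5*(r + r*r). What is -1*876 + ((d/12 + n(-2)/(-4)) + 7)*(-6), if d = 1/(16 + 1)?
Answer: -30703/34 ≈ -903.03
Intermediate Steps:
n(r) = 5*r + 5*r² (n(r) = 5*(r + r²) = 5*r + 5*r²)
d = 1/17 ≈ 0.058824
-1*876 + ((d/12 + n(-2)/(-4)) + 7)*(-6) = -1*876 + (((1/17)/12 + (5*(-2)*(1 - 2))/(-4)) + 7)*(-6) = -876 + (((1/17)*(1/12) + (5*(-2)*(-1))*(-¼)) + 7)*(-6) = -876 + ((1/204 + 10*(-¼)) + 7)*(-6) = -876 + ((1/204 - 5/2) + 7)*(-6) = -876 + (-509/204 + 7)*(-6) = -876 + (919/204)*(-6) = -876 - 919/34 = -30703/34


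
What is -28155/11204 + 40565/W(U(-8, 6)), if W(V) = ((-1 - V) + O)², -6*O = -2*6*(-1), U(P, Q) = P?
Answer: 90757277/56020 ≈ 1620.1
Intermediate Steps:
O = -2 (O = -(-2*6)*(-1)/6 = -(-2)*(-1) = -⅙*12 = -2)
W(V) = (-3 - V)² (W(V) = ((-1 - V) - 2)² = (-3 - V)²)
-28155/11204 + 40565/W(U(-8, 6)) = -28155/11204 + 40565/((3 - 8)²) = -28155*1/11204 + 40565/((-5)²) = -28155/11204 + 40565/25 = -28155/11204 + 40565*(1/25) = -28155/11204 + 8113/5 = 90757277/56020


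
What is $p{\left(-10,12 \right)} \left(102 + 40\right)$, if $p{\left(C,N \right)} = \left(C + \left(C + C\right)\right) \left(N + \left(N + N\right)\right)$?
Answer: $-153360$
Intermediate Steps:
$p{\left(C,N \right)} = 9 C N$ ($p{\left(C,N \right)} = \left(C + 2 C\right) \left(N + 2 N\right) = 3 C 3 N = 9 C N$)
$p{\left(-10,12 \right)} \left(102 + 40\right) = 9 \left(-10\right) 12 \left(102 + 40\right) = \left(-1080\right) 142 = -153360$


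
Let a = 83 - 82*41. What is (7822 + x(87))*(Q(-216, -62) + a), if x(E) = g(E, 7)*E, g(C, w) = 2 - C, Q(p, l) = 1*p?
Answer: -1492365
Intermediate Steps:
a = -3279 (a = 83 - 3362 = -3279)
Q(p, l) = p
x(E) = E*(2 - E) (x(E) = (2 - E)*E = E*(2 - E))
(7822 + x(87))*(Q(-216, -62) + a) = (7822 + 87*(2 - 1*87))*(-216 - 3279) = (7822 + 87*(2 - 87))*(-3495) = (7822 + 87*(-85))*(-3495) = (7822 - 7395)*(-3495) = 427*(-3495) = -1492365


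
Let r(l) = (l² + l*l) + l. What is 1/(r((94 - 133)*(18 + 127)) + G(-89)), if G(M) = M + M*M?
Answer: 1/63960227 ≈ 1.5635e-8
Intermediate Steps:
r(l) = l + 2*l² (r(l) = (l² + l²) + l = 2*l² + l = l + 2*l²)
G(M) = M + M²
1/(r((94 - 133)*(18 + 127)) + G(-89)) = 1/(((94 - 133)*(18 + 127))*(1 + 2*((94 - 133)*(18 + 127))) - 89*(1 - 89)) = 1/((-39*145)*(1 + 2*(-39*145)) - 89*(-88)) = 1/(-5655*(1 + 2*(-5655)) + 7832) = 1/(-5655*(1 - 11310) + 7832) = 1/(-5655*(-11309) + 7832) = 1/(63952395 + 7832) = 1/63960227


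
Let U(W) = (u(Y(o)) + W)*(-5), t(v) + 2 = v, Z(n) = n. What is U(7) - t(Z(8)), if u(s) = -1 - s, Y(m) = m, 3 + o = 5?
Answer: -26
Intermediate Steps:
o = 2 (o = -3 + 5 = 2)
t(v) = -2 + v
U(W) = 15 - 5*W (U(W) = ((-1 - 1*2) + W)*(-5) = ((-1 - 2) + W)*(-5) = (-3 + W)*(-5) = 15 - 5*W)
U(7) - t(Z(8)) = (15 - 5*7) - (-2 + 8) = (15 - 35) - 1*6 = -20 - 6 = -26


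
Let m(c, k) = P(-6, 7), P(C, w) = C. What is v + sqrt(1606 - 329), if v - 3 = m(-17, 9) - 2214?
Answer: -2217 + sqrt(1277) ≈ -2181.3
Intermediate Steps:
m(c, k) = -6
v = -2217 (v = 3 + (-6 - 2214) = 3 - 2220 = -2217)
v + sqrt(1606 - 329) = -2217 + sqrt(1606 - 329) = -2217 + sqrt(1277)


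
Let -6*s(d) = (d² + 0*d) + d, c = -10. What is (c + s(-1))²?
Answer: 100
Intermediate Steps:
s(d) = -d/6 - d²/6 (s(d) = -((d² + 0*d) + d)/6 = -((d² + 0) + d)/6 = -(d² + d)/6 = -(d + d²)/6 = -d/6 - d²/6)
(c + s(-1))² = (-10 - ⅙*(-1)*(1 - 1))² = (-10 - ⅙*(-1)*0)² = (-10 + 0)² = (-10)² = 100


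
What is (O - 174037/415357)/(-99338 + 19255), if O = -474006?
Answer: 196881884179/33263034631 ≈ 5.9189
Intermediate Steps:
(O - 174037/415357)/(-99338 + 19255) = (-474006 - 174037/415357)/(-99338 + 19255) = (-474006 - 174037*1/415357)/(-80083) = (-474006 - 174037/415357)*(-1/80083) = -196881884179/415357*(-1/80083) = 196881884179/33263034631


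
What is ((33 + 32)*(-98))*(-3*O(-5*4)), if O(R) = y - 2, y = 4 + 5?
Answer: 133770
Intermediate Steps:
y = 9
O(R) = 7 (O(R) = 9 - 2 = 7)
((33 + 32)*(-98))*(-3*O(-5*4)) = ((33 + 32)*(-98))*(-3*7) = (65*(-98))*(-21) = -6370*(-21) = 133770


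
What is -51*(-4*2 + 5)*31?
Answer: 4743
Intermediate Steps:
-51*(-4*2 + 5)*31 = -51*(-8 + 5)*31 = -51*(-3)*31 = 153*31 = 4743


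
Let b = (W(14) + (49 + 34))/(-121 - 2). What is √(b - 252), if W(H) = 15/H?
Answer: I*√749278362/1722 ≈ 15.896*I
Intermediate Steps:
b = -1177/1722 (b = (15/14 + (49 + 34))/(-121 - 2) = (15*(1/14) + 83)/(-123) = (15/14 + 83)*(-1/123) = (1177/14)*(-1/123) = -1177/1722 ≈ -0.68351)
√(b - 252) = √(-1177/1722 - 252) = √(-435121/1722) = I*√749278362/1722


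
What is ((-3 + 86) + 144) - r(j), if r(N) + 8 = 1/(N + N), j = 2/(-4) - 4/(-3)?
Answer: 1172/5 ≈ 234.40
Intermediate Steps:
j = 5/6 (j = 2*(-1/4) - 4*(-1/3) = -1/2 + 4/3 = 5/6 ≈ 0.83333)
r(N) = -8 + 1/(2*N) (r(N) = -8 + 1/(N + N) = -8 + 1/(2*N))
((-3 + 86) + 144) - r(j) = ((-3 + 86) + 144) - (-8 + 1/(2*(5/6))) = (83 + 144) - (-8 + (1/2)*(6/5)) = 227 - (-8 + 3/5) = 227 - 1*(-37/5) = 227 + 37/5 = 1172/5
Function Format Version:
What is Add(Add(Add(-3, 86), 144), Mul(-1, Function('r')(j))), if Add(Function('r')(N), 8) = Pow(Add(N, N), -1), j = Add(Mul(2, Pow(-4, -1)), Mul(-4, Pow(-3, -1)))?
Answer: Rational(1172, 5) ≈ 234.40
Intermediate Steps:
j = Rational(5, 6) (j = Add(Mul(2, Rational(-1, 4)), Mul(-4, Rational(-1, 3))) = Add(Rational(-1, 2), Rational(4, 3)) = Rational(5, 6) ≈ 0.83333)
Function('r')(N) = Add(-8, Mul(Rational(1, 2), Pow(N, -1))) (Function('r')(N) = Add(-8, Pow(Add(N, N), -1)) = Add(-8, Pow(Mul(2, N), -1)) = Add(-8, Mul(Rational(1, 2), Pow(N, -1))))
Add(Add(Add(-3, 86), 144), Mul(-1, Function('r')(j))) = Add(Add(Add(-3, 86), 144), Mul(-1, Add(-8, Mul(Rational(1, 2), Pow(Rational(5, 6), -1))))) = Add(Add(83, 144), Mul(-1, Add(-8, Mul(Rational(1, 2), Rational(6, 5))))) = Add(227, Mul(-1, Add(-8, Rational(3, 5)))) = Add(227, Mul(-1, Rational(-37, 5))) = Add(227, Rational(37, 5)) = Rational(1172, 5)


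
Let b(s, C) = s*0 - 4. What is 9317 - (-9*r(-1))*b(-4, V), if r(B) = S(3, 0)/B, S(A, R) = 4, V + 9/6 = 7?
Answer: 9461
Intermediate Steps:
V = 11/2 (V = -3/2 + 7 = 11/2 ≈ 5.5000)
b(s, C) = -4 (b(s, C) = 0 - 4 = -4)
r(B) = 4/B
9317 - (-9*r(-1))*b(-4, V) = 9317 - (-36/(-1))*(-4) = 9317 - (-36*(-1))*(-4) = 9317 - (-9*(-4))*(-4) = 9317 - 36*(-4) = 9317 - 1*(-144) = 9317 + 144 = 9461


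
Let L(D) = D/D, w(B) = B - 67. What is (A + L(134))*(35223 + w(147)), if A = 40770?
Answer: 1439338613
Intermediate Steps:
w(B) = -67 + B
L(D) = 1
(A + L(134))*(35223 + w(147)) = (40770 + 1)*(35223 + (-67 + 147)) = 40771*(35223 + 80) = 40771*35303 = 1439338613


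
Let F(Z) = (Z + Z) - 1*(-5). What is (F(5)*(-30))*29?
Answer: -13050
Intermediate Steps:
F(Z) = 5 + 2*Z (F(Z) = 2*Z + 5 = 5 + 2*Z)
(F(5)*(-30))*29 = ((5 + 2*5)*(-30))*29 = ((5 + 10)*(-30))*29 = (15*(-30))*29 = -450*29 = -13050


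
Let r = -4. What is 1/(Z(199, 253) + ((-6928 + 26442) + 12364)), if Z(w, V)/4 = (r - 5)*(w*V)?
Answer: -1/1780614 ≈ -5.6160e-7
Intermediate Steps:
Z(w, V) = -36*V*w (Z(w, V) = 4*((-4 - 5)*(w*V)) = 4*(-9*V*w) = -36*V*w)
1/(Z(199, 253) + ((-6928 + 26442) + 12364)) = 1/(-36*253*199 + ((-6928 + 26442) + 12364)) = 1/(-1812492 + (19514 + 12364)) = 1/(-1812492 + 31878) = 1/(-1780614) = -1/1780614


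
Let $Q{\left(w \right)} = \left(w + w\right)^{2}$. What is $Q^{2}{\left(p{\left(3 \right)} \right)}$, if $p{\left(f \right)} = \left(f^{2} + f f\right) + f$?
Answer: $3111696$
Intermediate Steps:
$p{\left(f \right)} = f + 2 f^{2}$ ($p{\left(f \right)} = \left(f^{2} + f^{2}\right) + f = 2 f^{2} + f = f + 2 f^{2}$)
$Q{\left(w \right)} = 4 w^{2}$ ($Q{\left(w \right)} = \left(2 w\right)^{2} = 4 w^{2}$)
$Q^{2}{\left(p{\left(3 \right)} \right)} = \left(4 \left(3 \left(1 + 2 \cdot 3\right)\right)^{2}\right)^{2} = \left(4 \left(3 \left(1 + 6\right)\right)^{2}\right)^{2} = \left(4 \left(3 \cdot 7\right)^{2}\right)^{2} = \left(4 \cdot 21^{2}\right)^{2} = \left(4 \cdot 441\right)^{2} = 1764^{2} = 3111696$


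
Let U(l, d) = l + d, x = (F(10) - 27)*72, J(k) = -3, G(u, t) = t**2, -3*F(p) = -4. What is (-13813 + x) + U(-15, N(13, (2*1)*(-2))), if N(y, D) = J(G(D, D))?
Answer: -15679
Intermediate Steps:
F(p) = 4/3 (F(p) = -1/3*(-4) = 4/3)
x = -1848 (x = (4/3 - 27)*72 = -77/3*72 = -1848)
N(y, D) = -3
U(l, d) = d + l
(-13813 + x) + U(-15, N(13, (2*1)*(-2))) = (-13813 - 1848) + (-3 - 15) = -15661 - 18 = -15679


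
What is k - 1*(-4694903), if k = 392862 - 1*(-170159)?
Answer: 5257924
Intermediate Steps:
k = 563021 (k = 392862 + 170159 = 563021)
k - 1*(-4694903) = 563021 - 1*(-4694903) = 563021 + 4694903 = 5257924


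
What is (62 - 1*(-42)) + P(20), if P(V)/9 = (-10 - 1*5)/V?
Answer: 389/4 ≈ 97.250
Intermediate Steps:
P(V) = -135/V (P(V) = 9*((-10 - 1*5)/V) = 9*((-10 - 5)/V) = 9*(-15/V) = -135/V)
(62 - 1*(-42)) + P(20) = (62 - 1*(-42)) - 135/20 = (62 + 42) - 135*1/20 = 104 - 27/4 = 389/4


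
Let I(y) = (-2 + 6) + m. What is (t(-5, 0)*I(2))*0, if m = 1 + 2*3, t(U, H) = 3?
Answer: 0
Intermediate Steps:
m = 7 (m = 1 + 6 = 7)
I(y) = 11 (I(y) = (-2 + 6) + 7 = 4 + 7 = 11)
(t(-5, 0)*I(2))*0 = (3*11)*0 = 33*0 = 0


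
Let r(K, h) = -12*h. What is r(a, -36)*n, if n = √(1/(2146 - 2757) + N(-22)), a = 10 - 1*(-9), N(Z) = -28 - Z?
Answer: 432*I*√2240537/611 ≈ 1058.3*I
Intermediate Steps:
a = 19 (a = 10 + 9 = 19)
n = I*√2240537/611 (n = √(1/(2146 - 2757) + (-28 - 1*(-22))) = √(1/(-611) + (-28 + 22)) = √(-1/611 - 6) = √(-3667/611) = I*√2240537/611 ≈ 2.4498*I)
r(a, -36)*n = (-12*(-36))*(I*√2240537/611) = 432*(I*√2240537/611) = 432*I*√2240537/611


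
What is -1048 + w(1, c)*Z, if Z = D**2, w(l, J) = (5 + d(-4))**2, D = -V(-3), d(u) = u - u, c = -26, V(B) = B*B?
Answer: 977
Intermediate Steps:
V(B) = B**2
d(u) = 0
D = -9 (D = -1*(-3)**2 = -1*9 = -9)
w(l, J) = 25 (w(l, J) = (5 + 0)**2 = 5**2 = 25)
Z = 81 (Z = (-9)**2 = 81)
-1048 + w(1, c)*Z = -1048 + 25*81 = -1048 + 2025 = 977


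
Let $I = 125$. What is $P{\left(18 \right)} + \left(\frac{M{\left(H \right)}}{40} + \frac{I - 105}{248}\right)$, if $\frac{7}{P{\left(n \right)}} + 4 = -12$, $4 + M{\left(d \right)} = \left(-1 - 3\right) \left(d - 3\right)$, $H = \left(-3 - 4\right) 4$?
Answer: $\frac{1311}{496} \approx 2.6431$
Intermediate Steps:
$H = -28$ ($H = \left(-7\right) 4 = -28$)
$M{\left(d \right)} = 8 - 4 d$ ($M{\left(d \right)} = -4 + \left(-1 - 3\right) \left(d - 3\right) = -4 - 4 \left(-3 + d\right) = -4 - \left(-12 + 4 d\right) = 8 - 4 d$)
$P{\left(n \right)} = - \frac{7}{16}$ ($P{\left(n \right)} = \frac{7}{-4 - 12} = \frac{7}{-16} = 7 \left(- \frac{1}{16}\right) = - \frac{7}{16}$)
$P{\left(18 \right)} + \left(\frac{M{\left(H \right)}}{40} + \frac{I - 105}{248}\right) = - \frac{7}{16} + \left(\frac{8 - -112}{40} + \frac{125 - 105}{248}\right) = - \frac{7}{16} + \left(\left(8 + 112\right) \frac{1}{40} + \left(125 - 105\right) \frac{1}{248}\right) = - \frac{7}{16} + \left(120 \cdot \frac{1}{40} + 20 \cdot \frac{1}{248}\right) = - \frac{7}{16} + \left(3 + \frac{5}{62}\right) = - \frac{7}{16} + \frac{191}{62} = \frac{1311}{496}$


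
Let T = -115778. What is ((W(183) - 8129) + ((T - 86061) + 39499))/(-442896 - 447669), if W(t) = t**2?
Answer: 9132/59371 ≈ 0.15381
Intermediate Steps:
((W(183) - 8129) + ((T - 86061) + 39499))/(-442896 - 447669) = ((183**2 - 8129) + ((-115778 - 86061) + 39499))/(-442896 - 447669) = ((33489 - 8129) + (-201839 + 39499))/(-890565) = (25360 - 162340)*(-1/890565) = -136980*(-1/890565) = 9132/59371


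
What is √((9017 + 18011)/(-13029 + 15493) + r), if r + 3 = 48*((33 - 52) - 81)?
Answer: I*√454591214/308 ≈ 69.224*I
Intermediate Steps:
r = -4803 (r = -3 + 48*((33 - 52) - 81) = -3 + 48*(-19 - 81) = -3 + 48*(-100) = -3 - 4800 = -4803)
√((9017 + 18011)/(-13029 + 15493) + r) = √((9017 + 18011)/(-13029 + 15493) - 4803) = √(27028/2464 - 4803) = √(27028*(1/2464) - 4803) = √(6757/616 - 4803) = √(-2951891/616) = I*√454591214/308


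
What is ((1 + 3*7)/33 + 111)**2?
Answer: 112225/9 ≈ 12469.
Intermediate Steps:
((1 + 3*7)/33 + 111)**2 = ((1 + 21)*(1/33) + 111)**2 = (22*(1/33) + 111)**2 = (2/3 + 111)**2 = (335/3)**2 = 112225/9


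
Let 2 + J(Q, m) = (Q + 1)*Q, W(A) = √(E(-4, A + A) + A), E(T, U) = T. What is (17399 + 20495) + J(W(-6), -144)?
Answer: 37882 + I*√10 ≈ 37882.0 + 3.1623*I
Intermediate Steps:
W(A) = √(-4 + A)
J(Q, m) = -2 + Q*(1 + Q) (J(Q, m) = -2 + (Q + 1)*Q = -2 + (1 + Q)*Q = -2 + Q*(1 + Q))
(17399 + 20495) + J(W(-6), -144) = (17399 + 20495) + (-2 + √(-4 - 6) + (√(-4 - 6))²) = 37894 + (-2 + √(-10) + (√(-10))²) = 37894 + (-2 + I*√10 + (I*√10)²) = 37894 + (-2 + I*√10 - 10) = 37894 + (-12 + I*√10) = 37882 + I*√10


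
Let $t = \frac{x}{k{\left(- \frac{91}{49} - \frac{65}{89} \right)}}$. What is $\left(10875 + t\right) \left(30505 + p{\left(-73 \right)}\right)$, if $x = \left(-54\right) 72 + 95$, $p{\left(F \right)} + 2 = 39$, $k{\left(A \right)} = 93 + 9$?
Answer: $\frac{16881433847}{51} \approx 3.3101 \cdot 10^{8}$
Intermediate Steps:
$k{\left(A \right)} = 102$
$p{\left(F \right)} = 37$ ($p{\left(F \right)} = -2 + 39 = 37$)
$x = -3793$ ($x = -3888 + 95 = -3793$)
$t = - \frac{3793}{102} \approx -37.186$
$\left(10875 + t\right) \left(30505 + p{\left(-73 \right)}\right) = \left(10875 - \frac{3793}{102}\right) \left(30505 + 37\right) = \frac{1105457}{102} \cdot 30542 = \frac{16881433847}{51}$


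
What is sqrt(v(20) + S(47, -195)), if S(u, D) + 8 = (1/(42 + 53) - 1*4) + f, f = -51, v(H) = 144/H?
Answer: 2*I*sqrt(5035)/19 ≈ 7.4692*I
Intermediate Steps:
S(u, D) = -5984/95 (S(u, D) = -8 + ((1/(42 + 53) - 1*4) - 51) = -8 + ((1/95 - 4) - 51) = -8 + (-379/95 - 51) = -8 - 5224/95 = -5984/95)
sqrt(v(20) + S(47, -195)) = sqrt(144/20 - 5984/95) = sqrt(144*(1/20) - 5984/95) = sqrt(36/5 - 5984/95) = sqrt(-1060/19) = 2*I*sqrt(5035)/19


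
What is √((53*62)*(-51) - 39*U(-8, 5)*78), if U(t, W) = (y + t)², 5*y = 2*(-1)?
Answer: I*√9555738/5 ≈ 618.25*I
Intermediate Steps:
y = -⅖ (y = (2*(-1))/5 = (⅕)*(-2) = -⅖ ≈ -0.40000)
U(t, W) = (-⅖ + t)²
√((53*62)*(-51) - 39*U(-8, 5)*78) = √((53*62)*(-51) - 39*(-2 + 5*(-8))²/25*78) = √(3286*(-51) - 39*(-2 - 40)²/25*78) = √(-167586 - 39*(-42)²/25*78) = √(-167586 - 39*1764/25*78) = √(-167586 - 68796/25*78) = √(-167586 - 5366088/25) = √(-9555738/25) = I*√9555738/5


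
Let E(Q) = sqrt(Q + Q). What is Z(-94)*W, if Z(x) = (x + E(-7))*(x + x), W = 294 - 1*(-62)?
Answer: 6291232 - 66928*I*sqrt(14) ≈ 6.2912e+6 - 2.5042e+5*I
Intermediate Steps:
E(Q) = sqrt(2)*sqrt(Q) (E(Q) = sqrt(2*Q) = sqrt(2)*sqrt(Q))
W = 356 (W = 294 + 62 = 356)
Z(x) = 2*x*(x + I*sqrt(14)) (Z(x) = (x + sqrt(2)*sqrt(-7))*(x + x) = (x + sqrt(2)*(I*sqrt(7)))*(2*x) = (x + I*sqrt(14))*(2*x) = 2*x*(x + I*sqrt(14)))
Z(-94)*W = (2*(-94)*(-94 + I*sqrt(14)))*356 = (17672 - 188*I*sqrt(14))*356 = 6291232 - 66928*I*sqrt(14)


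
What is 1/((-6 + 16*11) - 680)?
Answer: -1/510 ≈ -0.0019608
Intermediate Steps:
1/((-6 + 16*11) - 680) = 1/((-6 + 176) - 680) = 1/(170 - 680) = 1/(-510) = -1/510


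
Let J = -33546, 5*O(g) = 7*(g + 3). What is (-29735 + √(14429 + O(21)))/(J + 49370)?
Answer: -29735/15824 + √361565/79120 ≈ -1.8715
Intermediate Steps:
O(g) = 21/5 + 7*g/5 (O(g) = (7*(g + 3))/5 = (7*(3 + g))/5 = (21 + 7*g)/5 = 21/5 + 7*g/5)
(-29735 + √(14429 + O(21)))/(J + 49370) = (-29735 + √(14429 + (21/5 + (7/5)*21)))/(-33546 + 49370) = (-29735 + √(14429 + (21/5 + 147/5)))/15824 = (-29735 + √(14429 + 168/5))*(1/15824) = (-29735 + √(72313/5))*(1/15824) = (-29735 + √361565/5)*(1/15824) = -29735/15824 + √361565/79120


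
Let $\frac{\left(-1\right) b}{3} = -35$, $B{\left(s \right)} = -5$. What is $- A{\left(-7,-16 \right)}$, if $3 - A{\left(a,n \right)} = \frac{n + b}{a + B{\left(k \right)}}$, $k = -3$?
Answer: $- \frac{125}{12} \approx -10.417$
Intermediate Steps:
$b = 105$ ($b = \left(-3\right) \left(-35\right) = 105$)
$A{\left(a,n \right)} = 3 - \frac{105 + n}{-5 + a}$ ($A{\left(a,n \right)} = 3 - \frac{n + 105}{a - 5} = 3 - \frac{105 + n}{-5 + a}$)
$- A{\left(-7,-16 \right)} = - \frac{-120 - -16 + 3 \left(-7\right)}{-5 - 7} = - \frac{-120 + 16 - 21}{-12} = - \frac{\left(-1\right) \left(-125\right)}{12} = \left(-1\right) \frac{125}{12} = - \frac{125}{12}$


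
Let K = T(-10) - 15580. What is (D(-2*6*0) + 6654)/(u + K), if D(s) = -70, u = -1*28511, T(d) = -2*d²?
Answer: -6584/44291 ≈ -0.14865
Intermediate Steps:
u = -28511
K = -15780 (K = -2*(-10)² - 15580 = -2*100 - 15580 = -200 - 15580 = -15780)
(D(-2*6*0) + 6654)/(u + K) = (-70 + 6654)/(-28511 - 15780) = 6584/(-44291) = 6584*(-1/44291) = -6584/44291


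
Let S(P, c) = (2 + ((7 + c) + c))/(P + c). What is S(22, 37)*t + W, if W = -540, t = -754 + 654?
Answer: -40160/59 ≈ -680.68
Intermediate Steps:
t = -100
S(P, c) = (9 + 2*c)/(P + c) (S(P, c) = (2 + (7 + 2*c))/(P + c) = (9 + 2*c)/(P + c))
S(22, 37)*t + W = ((9 + 2*37)/(22 + 37))*(-100) - 540 = ((9 + 74)/59)*(-100) - 540 = ((1/59)*83)*(-100) - 540 = (83/59)*(-100) - 540 = -8300/59 - 540 = -40160/59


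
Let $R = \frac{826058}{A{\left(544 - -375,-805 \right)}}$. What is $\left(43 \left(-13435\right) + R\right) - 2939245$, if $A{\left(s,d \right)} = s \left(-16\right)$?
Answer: $- \frac{25857029429}{7352} \approx -3.517 \cdot 10^{6}$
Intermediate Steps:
$A{\left(s,d \right)} = - 16 s$
$R = - \frac{413029}{7352}$ ($R = \frac{826058}{\left(-16\right) \left(544 - -375\right)} = \frac{826058}{\left(-16\right) \left(544 + 375\right)} = \frac{826058}{\left(-16\right) 919} = \frac{826058}{-14704} = 826058 \left(- \frac{1}{14704}\right) = - \frac{413029}{7352} \approx -56.179$)
$\left(43 \left(-13435\right) + R\right) - 2939245 = \left(43 \left(-13435\right) - \frac{413029}{7352}\right) - 2939245 = \left(-577705 - \frac{413029}{7352}\right) - 2939245 = - \frac{4247700189}{7352} - 2939245 = - \frac{25857029429}{7352}$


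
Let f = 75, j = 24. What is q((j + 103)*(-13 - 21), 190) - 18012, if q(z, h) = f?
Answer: -17937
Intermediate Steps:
q(z, h) = 75
q((j + 103)*(-13 - 21), 190) - 18012 = 75 - 18012 = -17937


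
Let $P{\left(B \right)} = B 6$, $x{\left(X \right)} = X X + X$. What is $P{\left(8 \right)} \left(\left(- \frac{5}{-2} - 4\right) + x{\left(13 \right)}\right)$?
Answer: $8664$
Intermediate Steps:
$x{\left(X \right)} = X + X^{2}$ ($x{\left(X \right)} = X^{2} + X = X + X^{2}$)
$P{\left(B \right)} = 6 B$
$P{\left(8 \right)} \left(\left(- \frac{5}{-2} - 4\right) + x{\left(13 \right)}\right) = 6 \cdot 8 \left(\left(- \frac{5}{-2} - 4\right) + 13 \left(1 + 13\right)\right) = 48 \left(\left(\left(-5\right) \left(- \frac{1}{2}\right) - 4\right) + 13 \cdot 14\right) = 48 \left(\left(\frac{5}{2} - 4\right) + 182\right) = 48 \left(- \frac{3}{2} + 182\right) = 48 \cdot \frac{361}{2} = 8664$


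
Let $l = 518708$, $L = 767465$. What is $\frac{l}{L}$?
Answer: $\frac{518708}{767465} \approx 0.67587$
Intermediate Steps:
$\frac{l}{L} = \frac{518708}{767465}$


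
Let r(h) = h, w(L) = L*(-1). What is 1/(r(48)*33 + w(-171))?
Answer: 1/1755 ≈ 0.00056980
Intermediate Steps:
w(L) = -L
1/(r(48)*33 + w(-171)) = 1/(48*33 - 1*(-171)) = 1/(1584 + 171) = 1/1755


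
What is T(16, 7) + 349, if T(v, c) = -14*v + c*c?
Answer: 174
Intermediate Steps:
T(v, c) = c² - 14*v (T(v, c) = -14*v + c² = c² - 14*v)
T(16, 7) + 349 = (7² - 14*16) + 349 = (49 - 224) + 349 = -175 + 349 = 174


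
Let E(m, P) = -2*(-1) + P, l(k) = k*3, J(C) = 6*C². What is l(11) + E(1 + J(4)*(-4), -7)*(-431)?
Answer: 2188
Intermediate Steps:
l(k) = 3*k
E(m, P) = 2 + P
l(11) + E(1 + J(4)*(-4), -7)*(-431) = 3*11 + (2 - 7)*(-431) = 33 - 5*(-431) = 33 + 2155 = 2188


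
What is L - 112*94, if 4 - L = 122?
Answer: -10646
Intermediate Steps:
L = -118 (L = 4 - 1*122 = 4 - 122 = -118)
L - 112*94 = -118 - 112*94 = -118 - 10528 = -10646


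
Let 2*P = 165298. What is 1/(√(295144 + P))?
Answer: √41977/125931 ≈ 0.0016269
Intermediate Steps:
P = 82649 (P = (½)*165298 = 82649)
1/(√(295144 + P)) = 1/(√(295144 + 82649)) = 1/(√377793) = 1/(3*√41977) = √41977/125931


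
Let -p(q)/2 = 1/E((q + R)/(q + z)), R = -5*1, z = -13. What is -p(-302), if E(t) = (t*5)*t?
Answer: 39690/94249 ≈ 0.42112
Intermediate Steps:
R = -5
E(t) = 5*t² (E(t) = (5*t)*t = 5*t²)
p(q) = -2*(-13 + q)²/(5*(-5 + q)²) (p(q) = -2*(q - 13)²/(5*(q - 5)²) = -2*(-13 + q)²/(5*(-5 + q)²))
-p(-302) = -(-2)*(-13 - 302)²/(5*(-5 - 302)²) = -(-2)*(-315)²/(5*(-307)²) = -(-2)*99225/(5*94249) = -1*(-39690/94249) = 39690/94249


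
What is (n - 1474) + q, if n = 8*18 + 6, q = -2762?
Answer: -4086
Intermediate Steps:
n = 150 (n = 144 + 6 = 150)
(n - 1474) + q = (150 - 1474) - 2762 = -1324 - 2762 = -4086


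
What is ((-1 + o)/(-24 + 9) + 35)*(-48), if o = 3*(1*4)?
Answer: -8224/5 ≈ -1644.8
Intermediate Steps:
o = 12 (o = 3*4 = 12)
((-1 + o)/(-24 + 9) + 35)*(-48) = ((-1 + 12)/(-24 + 9) + 35)*(-48) = (11/(-15) + 35)*(-48) = (11*(-1/15) + 35)*(-48) = (-11/15 + 35)*(-48) = (514/15)*(-48) = -8224/5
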